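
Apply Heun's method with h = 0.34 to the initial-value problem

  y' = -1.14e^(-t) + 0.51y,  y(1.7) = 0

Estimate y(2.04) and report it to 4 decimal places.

Heun: k1 = f(t_n, y_n); k2 = f(t_n + h, y_n + h·k1); y_{n+1} = y_n + (h/2)·(k1 + k2).
t=1.700000, y=0.000000:
  k1 = f(1.700000, 0.000000) = -0.208259
  k2 = f(2.040000, -0.070808) = -0.184345
  y ← 0.000000 + (0.34/2)·(-0.208259 + (-0.184345)) = -0.066743
y(2.04) ≈ -0.0667

-0.0667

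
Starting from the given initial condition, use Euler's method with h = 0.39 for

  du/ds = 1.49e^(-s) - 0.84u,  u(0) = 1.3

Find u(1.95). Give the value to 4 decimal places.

Euler: u_{n+1} = u_n + h·f(s_n, u_n).
s=0.000000, u=1.300000: f=0.398000 → u ← 1.300000 + 0.39·0.398000 = 1.455220
s=0.390000, u=1.455220: f=-0.213570 → u ← 1.455220 + 0.39·(-0.213570) = 1.371928
s=0.780000, u=1.371928: f=-0.469394 → u ← 1.371928 + 0.39·(-0.469394) = 1.188864
s=1.170000, u=1.188864: f=-0.536199 → u ← 1.188864 + 0.39·(-0.536199) = 0.979746
s=1.560000, u=0.979746: f=-0.509884 → u ← 0.979746 + 0.39·(-0.509884) = 0.780891
u(1.95) ≈ 0.7809

0.7809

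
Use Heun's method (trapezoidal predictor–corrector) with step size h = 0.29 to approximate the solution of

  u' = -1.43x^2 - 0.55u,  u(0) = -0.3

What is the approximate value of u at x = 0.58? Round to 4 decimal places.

Heun: k1 = f(x_n, u_n); k2 = f(x_n + h, u_n + h·k1); u_{n+1} = u_n + (h/2)·(k1 + k2).
x=0.000000, u=-0.300000:
  k1 = f(0.000000, -0.300000) = 0.165000
  k2 = f(0.290000, -0.252150) = 0.018420
  u ← -0.300000 + (0.29/2)·(0.165000 + 0.018420) = -0.273404
x=0.290000, u=-0.273404:
  k1 = f(0.290000, -0.273404) = 0.030109
  k2 = f(0.580000, -0.264672) = -0.335482
  u ← -0.273404 + (0.29/2)·(0.030109 + (-0.335482)) = -0.317683
u(0.58) ≈ -0.3177

-0.3177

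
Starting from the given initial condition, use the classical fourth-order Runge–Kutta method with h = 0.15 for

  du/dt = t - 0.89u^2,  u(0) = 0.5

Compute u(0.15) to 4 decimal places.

0.4795

RK4: k1 = f(t_n, u_n); k2 = f(t_n + h/2, u_n + (h/2)·k1); k3 = f(t_n + h/2, u_n + (h/2)·k2); k4 = f(t_n + h, u_n + h·k3); u_{n+1} = u_n + (h/6)·(k1 + 2k2 + 2k3 + k4).
t=0.000000, u=0.500000:
  k1 = f(0.000000, 0.500000) = -0.222500
  k2 = f(0.075000, 0.483312) = -0.132896
  k3 = f(0.075000, 0.490033) = -0.138718
  k4 = f(0.150000, 0.479192) = -0.054367
  u ← 0.500000 + (0.15/6)·(k1 + 2k2 + 2k3 + k4) = 0.479498
u(0.15) ≈ 0.4795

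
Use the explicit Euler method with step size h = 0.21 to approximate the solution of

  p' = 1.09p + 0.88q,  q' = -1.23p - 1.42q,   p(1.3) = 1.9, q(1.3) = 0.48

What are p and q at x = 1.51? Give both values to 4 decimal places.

2.4236, -0.1539

Euler on (p,q): p_{n+1} = p_n + h·p', q_{n+1} = q_n + h·q'.
1.300000: (1.900000, 0.480000); f=(2.493400, -3.018600) → (2.423614, -0.153906)
(p(1.51), q(1.51)) ≈ (2.4236, -0.1539)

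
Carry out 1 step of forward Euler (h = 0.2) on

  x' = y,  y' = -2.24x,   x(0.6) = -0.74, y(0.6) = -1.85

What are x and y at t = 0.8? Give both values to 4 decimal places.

Euler on (x,y): x_{n+1} = x_n + h·x', y_{n+1} = y_n + h·y'.
0.600000: (-0.740000, -1.850000); f=(-1.850000, 1.657600) → (-1.110000, -1.518480)
(x(0.8), y(0.8)) ≈ (-1.1100, -1.5185)

-1.1100, -1.5185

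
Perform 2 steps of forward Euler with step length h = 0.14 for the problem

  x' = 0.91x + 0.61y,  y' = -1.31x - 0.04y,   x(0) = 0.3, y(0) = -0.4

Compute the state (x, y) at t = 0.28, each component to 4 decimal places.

Euler on (x,y): x_{n+1} = x_n + h·x', y_{n+1} = y_n + h·y'.
0.000000: (0.300000, -0.400000); f=(0.029000, -0.377000) → (0.304060, -0.452780)
0.140000: (0.304060, -0.452780); f=(0.000499, -0.380207) → (0.304130, -0.506009)
(x(0.28), y(0.28)) ≈ (0.3041, -0.5060)

0.3041, -0.5060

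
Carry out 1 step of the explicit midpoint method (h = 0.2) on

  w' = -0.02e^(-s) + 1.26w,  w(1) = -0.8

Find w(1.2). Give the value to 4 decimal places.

-1.0285

Midpoint: k1 = f(s_n, w_n); k2 = f(s_n + h/2, w_n + (h/2)·k1); w_{n+1} = w_n + h·k2.
s=1.000000, w=-0.800000:
  k1 = f(1.000000, -0.800000) = -1.015358
  k2 = f(1.100000, -0.901536) = -1.142592
  w ← -0.800000 + 0.2·(-1.142592) = -1.028518
w(1.2) ≈ -1.0285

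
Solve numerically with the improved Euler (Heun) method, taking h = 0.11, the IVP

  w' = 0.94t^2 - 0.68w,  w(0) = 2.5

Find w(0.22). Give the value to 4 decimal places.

2.1566

Heun: k1 = f(t_n, w_n); k2 = f(t_n + h, w_n + h·k1); w_{n+1} = w_n + (h/2)·(k1 + k2).
t=0.000000, w=2.500000:
  k1 = f(0.000000, 2.500000) = -1.700000
  k2 = f(0.110000, 2.313000) = -1.561466
  w ← 2.500000 + (0.11/2)·(-1.700000 + (-1.561466)) = 2.320619
t=0.110000, w=2.320619:
  k1 = f(0.110000, 2.320619) = -1.566647
  k2 = f(0.220000, 2.148288) = -1.415340
  w ← 2.320619 + (0.11/2)·(-1.566647 + (-1.415340)) = 2.156610
w(0.22) ≈ 2.1566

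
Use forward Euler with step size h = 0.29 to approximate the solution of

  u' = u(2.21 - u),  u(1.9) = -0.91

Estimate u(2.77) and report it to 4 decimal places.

-10.1006

Euler: u_{n+1} = u_n + h·f(t_n, u_n).
t=1.900000, u=-0.910000: f=-2.839200 → u ← -0.910000 + 0.29·(-2.839200) = -1.733368
t=2.190000, u=-1.733368: f=-6.835308 → u ← -1.733368 + 0.29·(-6.835308) = -3.715607
t=2.480000, u=-3.715607: f=-22.017230 → u ← -3.715607 + 0.29·(-22.017230) = -10.100604
u(2.77) ≈ -10.1006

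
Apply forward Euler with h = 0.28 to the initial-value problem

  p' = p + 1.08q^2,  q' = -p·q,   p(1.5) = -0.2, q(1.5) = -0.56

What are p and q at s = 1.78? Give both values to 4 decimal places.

-0.1612, -0.5914

Euler on (p,q): p_{n+1} = p_n + h·p', q_{n+1} = q_n + h·q'.
1.500000: (-0.200000, -0.560000); f=(0.138688, -0.112000) → (-0.161167, -0.591360)
(p(1.78), q(1.78)) ≈ (-0.1612, -0.5914)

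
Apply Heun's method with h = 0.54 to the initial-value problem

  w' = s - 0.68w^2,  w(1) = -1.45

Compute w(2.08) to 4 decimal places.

Heun: k1 = f(s_n, w_n); k2 = f(s_n + h, w_n + h·k1); w_{n+1} = w_n + (h/2)·(k1 + k2).
s=1.000000, w=-1.450000:
  k1 = f(1.000000, -1.450000) = -0.429700
  k2 = f(1.540000, -1.682038) = -0.383891
  w ← -1.450000 + (0.54/2)·(-0.429700 + (-0.383891)) = -1.669670
s=1.540000, w=-1.669670:
  k1 = f(1.540000, -1.669670) = -0.355702
  k2 = f(2.080000, -1.861749) = -0.276953
  w ← -1.669670 + (0.54/2)·(-0.355702 + (-0.276953)) = -1.840486
w(2.08) ≈ -1.8405

-1.8405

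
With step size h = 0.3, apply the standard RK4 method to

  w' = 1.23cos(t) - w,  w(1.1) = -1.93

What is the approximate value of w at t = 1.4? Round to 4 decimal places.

RK4: k1 = f(t_n, w_n); k2 = f(t_n + h/2, w_n + (h/2)·k1); k3 = f(t_n + h/2, w_n + (h/2)·k2); k4 = f(t_n + h, w_n + h·k3); w_{n+1} = w_n + (h/6)·(k1 + 2k2 + 2k3 + k4).
t=1.100000, w=-1.930000:
  k1 = f(1.100000, -1.930000) = 2.487923
  k2 = f(1.250000, -1.556812) = 1.944658
  k3 = f(1.250000, -1.638301) = 2.026148
  k4 = f(1.400000, -1.322156) = 1.531215
  w ← -1.930000 + (0.3/6)·(k1 + 2k2 + 2k3 + k4) = -1.331962
w(1.4) ≈ -1.3320

-1.3320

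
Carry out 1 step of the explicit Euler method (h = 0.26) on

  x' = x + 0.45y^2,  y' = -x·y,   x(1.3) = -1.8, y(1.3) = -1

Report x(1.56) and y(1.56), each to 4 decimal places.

Euler on (x,y): x_{n+1} = x_n + h·x', y_{n+1} = y_n + h·y'.
1.300000: (-1.800000, -1.000000); f=(-1.350000, -1.800000) → (-2.151000, -1.468000)
(x(1.56), y(1.56)) ≈ (-2.1510, -1.4680)

-2.1510, -1.4680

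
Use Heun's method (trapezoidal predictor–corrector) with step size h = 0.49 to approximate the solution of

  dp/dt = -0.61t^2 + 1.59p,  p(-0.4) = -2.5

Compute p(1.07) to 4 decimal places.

-23.1412

Heun: k1 = f(t_n, p_n); k2 = f(t_n + h, p_n + h·k1); p_{n+1} = p_n + (h/2)·(k1 + k2).
t=-0.400000, p=-2.500000:
  k1 = f(-0.400000, -2.500000) = -4.072600
  k2 = f(0.090000, -4.495574) = -7.152904
  p ← -2.500000 + (0.49/2)·(-4.072600 + (-7.152904)) = -5.250248
t=0.090000, p=-5.250248:
  k1 = f(0.090000, -5.250248) = -8.352836
  k2 = f(0.580000, -9.343138) = -15.060793
  p ← -5.250248 + (0.49/2)·(-8.352836 + (-15.060793)) = -10.986588
t=0.580000, p=-10.986588:
  k1 = f(0.580000, -10.986588) = -17.673878
  k2 = f(1.070000, -19.646788) = -31.936782
  p ← -10.986588 + (0.49/2)·(-17.673878 + (-31.936782)) = -23.141199
p(1.07) ≈ -23.1412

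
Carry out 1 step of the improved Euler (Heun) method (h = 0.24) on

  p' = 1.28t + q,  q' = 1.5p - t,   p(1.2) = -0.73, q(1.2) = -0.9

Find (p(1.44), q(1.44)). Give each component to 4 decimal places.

-0.6066, -1.4521

Heun on (p,q): k1 = f(t_n, state_n); k2 = f(t_n + h, state_n + h·k1); state_{n+1} = state_n + (h/2)·(k1 + k2).
1.200000: (-0.730000, -0.900000)
  k1 = (0.636000, -2.295000)
  predictor → (-0.577360, -1.450800)
  k2 = (0.392400, -2.306040)
  → (-0.606592, -1.452125)
(p(1.44), q(1.44)) ≈ (-0.6066, -1.4521)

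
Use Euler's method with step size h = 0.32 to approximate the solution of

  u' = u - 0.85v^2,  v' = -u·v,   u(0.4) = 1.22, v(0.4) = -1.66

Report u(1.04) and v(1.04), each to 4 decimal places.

Euler on (u,v): u_{n+1} = u_n + h·u', v_{n+1} = v_n + h·v'.
0.400000: (1.220000, -1.660000); f=(-1.122260, 2.025200) → (0.860877, -1.011936)
0.720000: (0.860877, -1.011936); f=(-0.009535, 0.871152) → (0.857825, -0.733167)
(u(1.04), v(1.04)) ≈ (0.8578, -0.7332)

0.8578, -0.7332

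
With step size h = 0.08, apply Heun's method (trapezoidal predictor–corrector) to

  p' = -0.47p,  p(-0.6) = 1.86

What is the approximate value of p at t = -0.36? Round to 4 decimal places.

Heun: k1 = f(t_n, p_n); k2 = f(t_n + h, p_n + h·k1); p_{n+1} = p_n + (h/2)·(k1 + k2).
t=-0.600000, p=1.860000:
  k1 = f(-0.600000, 1.860000) = -0.874200
  k2 = f(-0.520000, 1.790064) = -0.841330
  p ← 1.860000 + (0.08/2)·(-0.874200 + (-0.841330)) = 1.791379
t=-0.520000, p=1.791379:
  k1 = f(-0.520000, 1.791379) = -0.841948
  k2 = f(-0.440000, 1.724023) = -0.810291
  p ← 1.791379 + (0.08/2)·(-0.841948 + (-0.810291)) = 1.725289
t=-0.440000, p=1.725289:
  k1 = f(-0.440000, 1.725289) = -0.810886
  k2 = f(-0.360000, 1.660418) = -0.780397
  p ← 1.725289 + (0.08/2)·(-0.810886 + (-0.780397)) = 1.661638
p(-0.36) ≈ 1.6616

1.6616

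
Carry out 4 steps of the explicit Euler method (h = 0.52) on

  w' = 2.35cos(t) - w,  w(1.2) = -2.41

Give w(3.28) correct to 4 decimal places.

Euler: w_{n+1} = w_n + h·f(t_n, w_n).
t=1.200000, w=-2.410000: f=3.261541 → w ← -2.410000 + 0.52·3.261541 = -0.713999
t=1.720000, w=-0.713999: f=0.364670 → w ← -0.713999 + 0.52·0.364670 = -0.524371
t=2.240000, w=-0.524371: f=-0.933479 → w ← -0.524371 + 0.52·(-0.933479) = -1.009780
t=2.760000, w=-1.009780: f=-1.171191 → w ← -1.009780 + 0.52·(-1.171191) = -1.618799
w(3.28) ≈ -1.6188

-1.6188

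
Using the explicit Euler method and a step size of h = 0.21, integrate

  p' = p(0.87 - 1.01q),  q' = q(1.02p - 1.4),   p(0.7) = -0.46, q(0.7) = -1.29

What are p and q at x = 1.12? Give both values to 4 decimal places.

-0.9036, -0.4408

Euler on (p,q): p_{n+1} = p_n + h·p', q_{n+1} = q_n + h·q'.
0.700000: (-0.460000, -1.290000); f=(-0.999534, 2.411268) → (-0.669902, -0.783634)
0.910000: (-0.669902, -0.783634); f=(-1.113022, 1.632544) → (-0.903637, -0.440799)
(p(1.12), q(1.12)) ≈ (-0.9036, -0.4408)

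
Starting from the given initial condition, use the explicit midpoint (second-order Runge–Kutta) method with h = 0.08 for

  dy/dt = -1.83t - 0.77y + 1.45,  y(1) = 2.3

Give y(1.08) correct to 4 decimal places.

Midpoint: k1 = f(t_n, y_n); k2 = f(t_n + h/2, y_n + (h/2)·k1); y_{n+1} = y_n + h·k2.
t=1.000000, y=2.300000:
  k1 = f(1.000000, 2.300000) = -2.151000
  k2 = f(1.040000, 2.213960) = -2.157949
  y ← 2.300000 + 0.08·(-2.157949) = 2.127364
y(1.08) ≈ 2.1274

2.1274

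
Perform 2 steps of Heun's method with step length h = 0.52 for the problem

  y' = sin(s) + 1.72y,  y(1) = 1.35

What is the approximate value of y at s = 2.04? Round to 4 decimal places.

Heun: k1 = f(s_n, y_n); k2 = f(s_n + h, y_n + h·k1); y_{n+1} = y_n + (h/2)·(k1 + k2).
s=1.000000, y=1.350000:
  k1 = f(1.000000, 1.350000) = 3.163471
  k2 = f(1.520000, 2.995005) = 6.150119
  y ← 1.350000 + (0.52/2)·(3.163471 + 6.150119) = 3.771533
s=1.520000, y=3.771533:
  k1 = f(1.520000, 3.771533) = 7.485747
  k2 = f(2.040000, 7.664122) = 14.074218
  y ← 3.771533 + (0.52/2)·(7.485747 + 14.074218) = 9.377124
y(2.04) ≈ 9.3771

9.3771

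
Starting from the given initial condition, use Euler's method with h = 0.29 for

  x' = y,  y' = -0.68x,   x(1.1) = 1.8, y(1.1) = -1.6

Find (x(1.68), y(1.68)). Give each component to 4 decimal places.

Euler on (x,y): x_{n+1} = x_n + h·x', y_{n+1} = y_n + h·y'.
1.100000: (1.800000, -1.600000); f=(-1.600000, -1.224000) → (1.336000, -1.954960)
1.390000: (1.336000, -1.954960); f=(-1.954960, -0.908480) → (0.769062, -2.218419)
(x(1.68), y(1.68)) ≈ (0.7691, -2.2184)

0.7691, -2.2184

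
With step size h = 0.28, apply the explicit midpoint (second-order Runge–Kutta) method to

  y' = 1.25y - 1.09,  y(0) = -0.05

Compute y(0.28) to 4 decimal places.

-0.4292

Midpoint: k1 = f(t_n, y_n); k2 = f(t_n + h/2, y_n + (h/2)·k1); y_{n+1} = y_n + h·k2.
t=0.000000, y=-0.050000:
  k1 = f(0.000000, -0.050000) = -1.152500
  k2 = f(0.140000, -0.211350) = -1.354188
  y ← -0.050000 + 0.28·(-1.354188) = -0.429173
y(0.28) ≈ -0.4292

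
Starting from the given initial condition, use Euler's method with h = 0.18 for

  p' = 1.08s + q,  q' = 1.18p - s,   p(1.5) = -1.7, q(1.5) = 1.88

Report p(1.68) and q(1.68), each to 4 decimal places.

Euler on (p,q): p_{n+1} = p_n + h·p', q_{n+1} = q_n + h·q'.
1.500000: (-1.700000, 1.880000); f=(3.500000, -3.506000) → (-1.070000, 1.248920)
(p(1.68), q(1.68)) ≈ (-1.0700, 1.2489)

-1.0700, 1.2489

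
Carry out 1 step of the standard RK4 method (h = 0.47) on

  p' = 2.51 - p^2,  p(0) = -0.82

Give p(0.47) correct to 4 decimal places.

0.2640

RK4: k1 = f(t_n, p_n); k2 = f(t_n + h/2, p_n + (h/2)·k1); k3 = f(t_n + h/2, p_n + (h/2)·k2); k4 = f(t_n + h, p_n + h·k3); p_{n+1} = p_n + (h/6)·(k1 + 2k2 + 2k3 + k4).
t=0.000000, p=-0.820000:
  k1 = f(0.000000, -0.820000) = 1.837600
  k2 = f(0.235000, -0.388164) = 2.359329
  k3 = f(0.235000, -0.265558) = 2.439479
  k4 = f(0.470000, 0.326555) = 2.403362
  p ← -0.820000 + (0.47/6)·(k1 + 2k2 + 2k3 + k4) = 0.264022
p(0.47) ≈ 0.2640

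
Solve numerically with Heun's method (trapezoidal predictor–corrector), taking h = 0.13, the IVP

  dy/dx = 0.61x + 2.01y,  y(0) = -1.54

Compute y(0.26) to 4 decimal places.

-2.5609

Heun: k1 = f(x_n, y_n); k2 = f(x_n + h, y_n + h·k1); y_{n+1} = y_n + (h/2)·(k1 + k2).
x=0.000000, y=-1.540000:
  k1 = f(0.000000, -1.540000) = -3.095400
  k2 = f(0.130000, -1.942402) = -3.824928
  y ← -1.540000 + (0.13/2)·(-3.095400 + (-3.824928)) = -1.989821
x=0.130000, y=-1.989821:
  k1 = f(0.130000, -1.989821) = -3.920241
  k2 = f(0.260000, -2.499453) = -4.865300
  y ← -1.989821 + (0.13/2)·(-3.920241 + (-4.865300)) = -2.560881
y(0.26) ≈ -2.5609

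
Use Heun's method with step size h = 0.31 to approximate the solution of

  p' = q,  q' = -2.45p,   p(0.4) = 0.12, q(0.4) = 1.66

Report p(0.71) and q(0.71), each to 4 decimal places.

0.6205, 1.3734

Heun on (p,q): k1 = f(t_n, state_n); k2 = f(t_n + h, state_n + h·k1); state_{n+1} = state_n + (h/2)·(k1 + k2).
0.400000: (0.120000, 1.660000)
  k1 = (1.660000, -0.294000)
  predictor → (0.634600, 1.568860)
  k2 = (1.568860, -1.554770)
  → (0.620473, 1.373441)
(p(0.71), q(0.71)) ≈ (0.6205, 1.3734)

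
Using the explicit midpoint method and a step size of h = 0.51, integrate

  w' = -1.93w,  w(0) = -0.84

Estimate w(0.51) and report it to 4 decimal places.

Midpoint: k1 = f(t_n, w_n); k2 = f(t_n + h/2, w_n + (h/2)·k1); w_{n+1} = w_n + h·k2.
t=0.000000, w=-0.840000:
  k1 = f(0.000000, -0.840000) = 1.621200
  k2 = f(0.255000, -0.426594) = 0.823326
  w ← -0.840000 + 0.51·0.823326 = -0.420104
w(0.51) ≈ -0.4201

-0.4201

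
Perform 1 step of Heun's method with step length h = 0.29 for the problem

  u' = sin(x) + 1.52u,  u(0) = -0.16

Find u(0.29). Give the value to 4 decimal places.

-0.2046

Heun: k1 = f(x_n, u_n); k2 = f(x_n + h, u_n + h·k1); u_{n+1} = u_n + (h/2)·(k1 + k2).
x=0.000000, u=-0.160000:
  k1 = f(0.000000, -0.160000) = -0.243200
  k2 = f(0.290000, -0.230528) = -0.064450
  u ← -0.160000 + (0.29/2)·(-0.243200 + (-0.064450)) = -0.204609
u(0.29) ≈ -0.2046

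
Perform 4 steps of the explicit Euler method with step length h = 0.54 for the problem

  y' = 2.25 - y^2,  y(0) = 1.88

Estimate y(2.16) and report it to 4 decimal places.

1.5558

Euler: y_{n+1} = y_n + h·f(x_n, y_n).
x=0.000000, y=1.880000: f=-1.284400 → y ← 1.880000 + 0.54·(-1.284400) = 1.186424
x=0.540000, y=1.186424: f=0.842398 → y ← 1.186424 + 0.54·0.842398 = 1.641319
x=1.080000, y=1.641319: f=-0.443928 → y ← 1.641319 + 0.54·(-0.443928) = 1.401598
x=1.620000, y=1.401598: f=0.285523 → y ← 1.401598 + 0.54·0.285523 = 1.555781
y(2.16) ≈ 1.5558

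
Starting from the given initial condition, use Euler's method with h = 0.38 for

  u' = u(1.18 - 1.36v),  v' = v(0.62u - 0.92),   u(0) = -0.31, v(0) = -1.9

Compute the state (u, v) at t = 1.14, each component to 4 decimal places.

-2.6062, -0.1518

Euler on (u,v): u_{n+1} = u_n + h·u', v_{n+1} = v_n + h·v'.
0.000000: (-0.310000, -1.900000); f=(-1.166840, 2.113180) → (-0.753399, -1.096992)
0.380000: (-0.753399, -1.096992); f=(-2.013014, 1.521645) → (-1.518344, -0.518766)
0.760000: (-1.518344, -0.518766); f=(-2.862872, 0.965618) → (-2.606236, -0.151832)
(u(1.14), v(1.14)) ≈ (-2.6062, -0.1518)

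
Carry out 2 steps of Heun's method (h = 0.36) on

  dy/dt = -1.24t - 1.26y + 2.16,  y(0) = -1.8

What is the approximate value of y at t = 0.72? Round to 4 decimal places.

Heun: k1 = f(t_n, y_n); k2 = f(t_n + h, y_n + h·k1); y_{n+1} = y_n + (h/2)·(k1 + k2).
t=0.000000, y=-1.800000:
  k1 = f(0.000000, -1.800000) = 4.428000
  k2 = f(0.360000, -0.205920) = 1.973059
  y ← -1.800000 + (0.36/2)·(4.428000 + 1.973059) = -0.647809
t=0.360000, y=-0.647809:
  k1 = f(0.360000, -0.647809) = 2.529840
  k2 = f(0.720000, 0.262933) = 0.935904
  y ← -0.647809 + (0.36/2)·(2.529840 + 0.935904) = -0.023975
y(0.72) ≈ -0.0240

-0.0240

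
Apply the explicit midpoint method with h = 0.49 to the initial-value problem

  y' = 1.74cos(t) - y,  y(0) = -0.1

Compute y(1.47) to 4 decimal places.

Midpoint: k1 = f(t_n, y_n); k2 = f(t_n + h/2, y_n + (h/2)·k1); y_{n+1} = y_n + h·k2.
t=0.000000, y=-0.100000:
  k1 = f(0.000000, -0.100000) = 1.840000
  k2 = f(0.245000, 0.350800) = 1.337239
  y ← -0.100000 + 0.49·1.337239 = 0.555247
t=0.490000, y=0.555247:
  k1 = f(0.490000, 0.555247) = 0.980012
  k2 = f(0.735000, 0.795350) = 0.495435
  y ← 0.555247 + 0.49·0.495435 = 0.798010
t=0.980000, y=0.798010:
  k1 = f(0.980000, 0.798010) = 0.171209
  k2 = f(1.225000, 0.839957) = -0.250191
  y ← 0.798010 + 0.49·(-0.250191) = 0.675417
y(1.47) ≈ 0.6754

0.6754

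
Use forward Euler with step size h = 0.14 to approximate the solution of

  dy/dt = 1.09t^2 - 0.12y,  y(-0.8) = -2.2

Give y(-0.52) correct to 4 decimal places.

-1.9642

Euler: y_{n+1} = y_n + h·f(t_n, y_n).
t=-0.800000, y=-2.200000: f=0.961600 → y ← -2.200000 + 0.14·0.961600 = -2.065376
t=-0.660000, y=-2.065376: f=0.722649 → y ← -2.065376 + 0.14·0.722649 = -1.964205
y(-0.52) ≈ -1.9642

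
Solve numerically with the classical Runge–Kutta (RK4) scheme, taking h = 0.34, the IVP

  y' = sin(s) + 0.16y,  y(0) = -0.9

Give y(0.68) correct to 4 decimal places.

-0.7726

RK4: k1 = f(s_n, y_n); k2 = f(s_n + h/2, y_n + (h/2)·k1); k3 = f(s_n + h/2, y_n + (h/2)·k2); k4 = f(s_n + h, y_n + h·k3); y_{n+1} = y_n + (h/6)·(k1 + 2k2 + 2k3 + k4).
s=0.000000, y=-0.900000:
  k1 = f(0.000000, -0.900000) = -0.144000
  k2 = f(0.170000, -0.924480) = 0.021266
  k3 = f(0.170000, -0.896385) = 0.025761
  k4 = f(0.340000, -0.891241) = 0.190888
  y ← -0.900000 + (0.34/6)·(k1 + 2k2 + 2k3 + k4) = -0.892013
s=0.340000, y=-0.892013:
  k1 = f(0.340000, -0.892013) = 0.190765
  k2 = f(0.510000, -0.859583) = 0.350644
  k3 = f(0.510000, -0.832404) = 0.354993
  k4 = f(0.680000, -0.771316) = 0.505382
  y ← -0.892013 + (0.34/6)·(k1 + 2k2 + 2k3 + k4) = -0.772593
y(0.68) ≈ -0.7726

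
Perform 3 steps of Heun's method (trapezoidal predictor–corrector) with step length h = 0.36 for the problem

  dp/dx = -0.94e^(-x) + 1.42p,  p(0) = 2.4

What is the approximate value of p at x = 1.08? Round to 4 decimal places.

9.0048

Heun: k1 = f(x_n, p_n); k2 = f(x_n + h, p_n + h·k1); p_{n+1} = p_n + (h/2)·(k1 + k2).
x=0.000000, p=2.400000:
  k1 = f(0.000000, 2.400000) = 2.468000
  k2 = f(0.360000, 3.288480) = 4.013826
  p ← 2.400000 + (0.36/2)·(2.468000 + 4.013826) = 3.566729
x=0.360000, p=3.566729:
  k1 = f(0.360000, 3.566729) = 4.408939
  k2 = f(0.720000, 5.153947) = 6.861057
  p ← 3.566729 + (0.36/2)·(4.408939 + 6.861057) = 5.595328
x=0.720000, p=5.595328:
  k1 = f(0.720000, 5.595328) = 7.487819
  k2 = f(1.080000, 8.290943) = 11.453919
  p ← 5.595328 + (0.36/2)·(7.487819 + 11.453919) = 9.004841
p(1.08) ≈ 9.0048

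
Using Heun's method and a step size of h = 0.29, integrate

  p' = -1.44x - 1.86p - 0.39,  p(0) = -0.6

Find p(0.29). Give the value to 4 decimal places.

Heun: k1 = f(x_n, p_n); k2 = f(x_n + h, p_n + h·k1); p_{n+1} = p_n + (h/2)·(k1 + k2).
x=0.000000, p=-0.600000:
  k1 = f(0.000000, -0.600000) = 0.726000
  k2 = f(0.290000, -0.389460) = -0.083204
  p ← -0.600000 + (0.29/2)·(0.726000 + (-0.083204)) = -0.506795
p(0.29) ≈ -0.5068

-0.5068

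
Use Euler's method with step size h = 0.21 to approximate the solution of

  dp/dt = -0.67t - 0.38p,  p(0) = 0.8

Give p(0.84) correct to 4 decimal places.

0.4056

Euler: p_{n+1} = p_n + h·f(t_n, p_n).
t=0.000000, p=0.800000: f=-0.304000 → p ← 0.800000 + 0.21·(-0.304000) = 0.736160
t=0.210000, p=0.736160: f=-0.420441 → p ← 0.736160 + 0.21·(-0.420441) = 0.647867
t=0.420000, p=0.647867: f=-0.527590 → p ← 0.647867 + 0.21·(-0.527590) = 0.537074
t=0.630000, p=0.537074: f=-0.626188 → p ← 0.537074 + 0.21·(-0.626188) = 0.405574
p(0.84) ≈ 0.4056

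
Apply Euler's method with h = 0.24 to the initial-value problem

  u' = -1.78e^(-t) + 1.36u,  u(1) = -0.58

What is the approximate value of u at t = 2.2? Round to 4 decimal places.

Euler: u_{n+1} = u_n + h·f(t_n, u_n).
t=1.000000, u=-0.580000: f=-1.443625 → u ← -0.580000 + 0.24·(-1.443625) = -0.926470
t=1.240000, u=-0.926470: f=-1.775103 → u ← -0.926470 + 0.24·(-1.775103) = -1.352495
t=1.480000, u=-1.352495: f=-2.244588 → u ← -1.352495 + 0.24·(-2.244588) = -1.891196
t=1.720000, u=-1.891196: f=-2.890764 → u ← -1.891196 + 0.24·(-2.890764) = -2.584979
t=1.960000, u=-2.584979: f=-3.766300 → u ← -2.584979 + 0.24·(-3.766300) = -3.488891
u(2.2) ≈ -3.4889

-3.4889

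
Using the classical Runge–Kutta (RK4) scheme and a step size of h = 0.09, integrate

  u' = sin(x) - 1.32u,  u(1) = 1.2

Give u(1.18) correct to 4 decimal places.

RK4: k1 = f(x_n, u_n); k2 = f(x_n + h/2, u_n + (h/2)·k1); k3 = f(x_n + h/2, u_n + (h/2)·k2); k4 = f(x_n + h, u_n + h·k3); u_{n+1} = u_n + (h/6)·(k1 + 2k2 + 2k3 + k4).
x=1.000000, u=1.200000:
  k1 = f(1.000000, 1.200000) = -0.742529
  k2 = f(1.045000, 1.166586) = -0.674969
  k3 = f(1.045000, 1.169626) = -0.678982
  k4 = f(1.090000, 1.138892) = -0.616710
  u ← 1.200000 + (0.09/6)·(k1 + 2k2 + 2k3 + k4) = 1.138993
x=1.090000, u=1.138993:
  k1 = f(1.090000, 1.138993) = -0.616844
  k2 = f(1.135000, 1.111235) = -0.560296
  k3 = f(1.135000, 1.113780) = -0.563655
  k4 = f(1.180000, 1.088264) = -0.511902
  u ← 1.138993 + (0.09/6)·(k1 + 2k2 + 2k3 + k4) = 1.088343
u(1.18) ≈ 1.0883

1.0883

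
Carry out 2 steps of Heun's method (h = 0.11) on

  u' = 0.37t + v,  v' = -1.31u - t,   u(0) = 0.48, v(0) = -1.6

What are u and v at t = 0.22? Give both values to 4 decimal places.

Heun on (u,v): k1 = f(t_n, state_n); k2 = f(t_n + h, state_n + h·k1); state_{n+1} = state_n + (h/2)·(k1 + k2).
0.000000: (0.480000, -1.600000)
  k1 = (-1.600000, -0.628800)
  predictor → (0.304000, -1.669168)
  k2 = (-1.628468, -0.508240)
  → (0.302434, -1.662537)
0.110000: (0.302434, -1.662537)
  k1 = (-1.621837, -0.506189)
  predictor → (0.124032, -1.718218)
  k2 = (-1.636818, -0.382482)
  → (0.123208, -1.711414)
(u(0.22), v(0.22)) ≈ (0.1232, -1.7114)

0.1232, -1.7114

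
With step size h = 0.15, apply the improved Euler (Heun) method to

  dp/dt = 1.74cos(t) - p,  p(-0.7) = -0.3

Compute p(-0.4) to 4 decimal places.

0.1611

Heun: k1 = f(t_n, p_n); k2 = f(t_n + h, p_n + h·k1); p_{n+1} = p_n + (h/2)·(k1 + k2).
t=-0.700000, p=-0.300000:
  k1 = f(-0.700000, -0.300000) = 1.630825
  k2 = f(-0.550000, -0.055376) = 1.538769
  p ← -0.300000 + (0.15/2)·(1.630825 + 1.538769) = -0.062280
t=-0.550000, p=-0.062280:
  k1 = f(-0.550000, -0.062280) = 1.545673
  k2 = f(-0.400000, 0.169571) = 1.433076
  p ← -0.062280 + (0.15/2)·(1.545673 + 1.433076) = 0.161126
p(-0.4) ≈ 0.1611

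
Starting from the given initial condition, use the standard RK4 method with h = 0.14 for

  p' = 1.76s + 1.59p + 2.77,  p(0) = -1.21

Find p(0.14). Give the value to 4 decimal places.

RK4: k1 = f(s_n, p_n); k2 = f(s_n + h/2, p_n + (h/2)·k1); k3 = f(s_n + h/2, p_n + (h/2)·k2); k4 = f(s_n + h, p_n + h·k3); p_{n+1} = p_n + (h/6)·(k1 + 2k2 + 2k3 + k4).
s=0.000000, p=-1.210000:
  k1 = f(0.000000, -1.210000) = 0.846100
  k2 = f(0.070000, -1.150773) = 1.063471
  k3 = f(0.070000, -1.135557) = 1.087664
  k4 = f(0.140000, -1.057727) = 1.334614
  p ← -1.210000 + (0.14/6)·(k1 + 2k2 + 2k3 + k4) = -1.058730
p(0.14) ≈ -1.0587

-1.0587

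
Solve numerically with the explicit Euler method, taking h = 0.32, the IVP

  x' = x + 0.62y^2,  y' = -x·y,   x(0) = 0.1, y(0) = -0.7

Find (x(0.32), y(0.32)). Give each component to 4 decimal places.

Euler on (x,y): x_{n+1} = x_n + h·x', y_{n+1} = y_n + h·y'.
0.000000: (0.100000, -0.700000); f=(0.403800, 0.070000) → (0.229216, -0.677600)
(x(0.32), y(0.32)) ≈ (0.2292, -0.6776)

0.2292, -0.6776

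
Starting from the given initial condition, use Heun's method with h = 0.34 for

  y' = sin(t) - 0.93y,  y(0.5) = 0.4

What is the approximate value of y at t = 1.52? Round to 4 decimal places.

0.7123

Heun: k1 = f(t_n, y_n); k2 = f(t_n + h, y_n + h·k1); y_{n+1} = y_n + (h/2)·(k1 + k2).
t=0.500000, y=0.400000:
  k1 = f(0.500000, 0.400000) = 0.107426
  k2 = f(0.840000, 0.436525) = 0.338675
  y ← 0.400000 + (0.34/2)·(0.107426 + 0.338675) = 0.475837
t=0.840000, y=0.475837:
  k1 = f(0.840000, 0.475837) = 0.302115
  k2 = f(1.180000, 0.578556) = 0.386549
  y ← 0.475837 + (0.34/2)·(0.302115 + 0.386549) = 0.592910
t=1.180000, y=0.592910:
  k1 = f(1.180000, 0.592910) = 0.373200
  k2 = f(1.520000, 0.719798) = 0.329298
  y ← 0.592910 + (0.34/2)·(0.373200 + 0.329298) = 0.712335
y(1.52) ≈ 0.7123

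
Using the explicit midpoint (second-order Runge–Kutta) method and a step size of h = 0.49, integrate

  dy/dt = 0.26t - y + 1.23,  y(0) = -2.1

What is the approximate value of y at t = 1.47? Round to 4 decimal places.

0.5844

Midpoint: k1 = f(t_n, y_n); k2 = f(t_n + h/2, y_n + (h/2)·k1); y_{n+1} = y_n + h·k2.
t=0.000000, y=-2.100000:
  k1 = f(0.000000, -2.100000) = 3.330000
  k2 = f(0.245000, -1.284150) = 2.577850
  y ← -2.100000 + 0.49·2.577850 = -0.836853
t=0.490000, y=-0.836853:
  k1 = f(0.490000, -0.836853) = 2.194253
  k2 = f(0.735000, -0.299261) = 1.720361
  y ← -0.836853 + 0.49·1.720361 = 0.006124
t=0.980000, y=0.006124:
  k1 = f(0.980000, 0.006124) = 1.478676
  k2 = f(1.225000, 0.368399) = 1.180101
  y ← 0.006124 + 0.49·1.180101 = 0.584373
y(1.47) ≈ 0.5844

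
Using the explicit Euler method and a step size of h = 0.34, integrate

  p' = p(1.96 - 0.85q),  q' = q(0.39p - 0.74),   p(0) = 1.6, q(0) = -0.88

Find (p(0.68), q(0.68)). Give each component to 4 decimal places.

5.8718, -0.9771

Euler on (p,q): p_{n+1} = p_n + h·p', q_{n+1} = q_n + h·q'.
0.000000: (1.600000, -0.880000); f=(4.332800, 0.102080) → (3.073152, -0.845293)
0.340000: (3.073152, -0.845293); f=(8.231434, -0.387591) → (5.871840, -0.977074)
(p(0.68), q(0.68)) ≈ (5.8718, -0.9771)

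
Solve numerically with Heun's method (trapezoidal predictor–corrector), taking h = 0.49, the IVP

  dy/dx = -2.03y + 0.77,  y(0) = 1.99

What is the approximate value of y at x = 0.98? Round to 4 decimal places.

0.7820

Heun: k1 = f(x_n, y_n); k2 = f(x_n + h, y_n + h·k1); y_{n+1} = y_n + (h/2)·(k1 + k2).
x=0.000000, y=1.990000:
  k1 = f(0.000000, 1.990000) = -3.269700
  k2 = f(0.490000, 0.387847) = -0.017329
  y ← 1.990000 + (0.49/2)·(-3.269700 + (-0.017329)) = 1.184678
x=0.490000, y=1.184678:
  k1 = f(0.490000, 1.184678) = -1.634896
  k2 = f(0.980000, 0.383579) = -0.008665
  y ← 1.184678 + (0.49/2)·(-1.634896 + (-0.008665)) = 0.782005
y(0.98) ≈ 0.7820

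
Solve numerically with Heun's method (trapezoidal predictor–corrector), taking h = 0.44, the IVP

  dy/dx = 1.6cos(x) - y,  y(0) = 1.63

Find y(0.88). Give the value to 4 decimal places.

Heun: k1 = f(x_n, y_n); k2 = f(x_n + h, y_n + h·k1); y_{n+1} = y_n + (h/2)·(k1 + k2).
x=0.000000, y=1.630000:
  k1 = f(0.000000, 1.630000) = -0.030000
  k2 = f(0.440000, 1.616800) = -0.169197
  y ← 1.630000 + (0.44/2)·(-0.030000 + (-0.169197)) = 1.586177
x=0.440000, y=1.586177:
  k1 = f(0.440000, 1.586177) = -0.138574
  k2 = f(0.880000, 1.525204) = -0.505762
  y ← 1.586177 + (0.44/2)·(-0.138574 + (-0.505762)) = 1.444423
y(0.88) ≈ 1.4444

1.4444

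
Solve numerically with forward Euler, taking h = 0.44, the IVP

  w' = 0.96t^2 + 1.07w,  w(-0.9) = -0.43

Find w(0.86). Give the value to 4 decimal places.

-0.6555

Euler: w_{n+1} = w_n + h·f(t_n, w_n).
t=-0.900000, w=-0.430000: f=0.317500 → w ← -0.430000 + 0.44·0.317500 = -0.290300
t=-0.460000, w=-0.290300: f=-0.107485 → w ← -0.290300 + 0.44·(-0.107485) = -0.337593
t=-0.020000, w=-0.337593: f=-0.360841 → w ← -0.337593 + 0.44·(-0.360841) = -0.496363
t=0.420000, w=-0.496363: f=-0.361765 → w ← -0.496363 + 0.44·(-0.361765) = -0.655540
w(0.86) ≈ -0.6555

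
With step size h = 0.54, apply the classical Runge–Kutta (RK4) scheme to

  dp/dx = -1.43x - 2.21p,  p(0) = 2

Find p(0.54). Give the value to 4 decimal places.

RK4: k1 = f(x_n, p_n); k2 = f(x_n + h/2, p_n + (h/2)·k1); k3 = f(x_n + h/2, p_n + (h/2)·k2); k4 = f(x_n + h, p_n + h·k3); p_{n+1} = p_n + (h/6)·(k1 + 2k2 + 2k3 + k4).
x=0.000000, p=2.000000:
  k1 = f(0.000000, 2.000000) = -4.420000
  k2 = f(0.270000, 0.806600) = -2.168686
  k3 = f(0.270000, 1.414455) = -3.512045
  k4 = f(0.540000, 0.103496) = -1.000925
  p ← 2.000000 + (0.54/6)·(k1 + 2k2 + 2k3 + k4) = 0.489585
p(0.54) ≈ 0.4896

0.4896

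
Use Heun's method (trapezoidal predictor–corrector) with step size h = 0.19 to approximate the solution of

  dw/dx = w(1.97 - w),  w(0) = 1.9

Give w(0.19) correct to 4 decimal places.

Heun: k1 = f(x_n, w_n); k2 = f(x_n + h, w_n + h·k1); w_{n+1} = w_n + (h/2)·(k1 + k2).
x=0.000000, w=1.900000:
  k1 = f(0.000000, 1.900000) = 0.133000
  k2 = f(0.190000, 1.925270) = 0.086117
  w ← 1.900000 + (0.19/2)·(0.133000 + 0.086117) = 1.920816
w(0.19) ≈ 1.9208

1.9208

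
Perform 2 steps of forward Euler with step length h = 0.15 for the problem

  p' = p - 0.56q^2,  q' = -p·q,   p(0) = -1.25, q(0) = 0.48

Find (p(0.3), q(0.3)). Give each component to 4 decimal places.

Euler on (p,q): p_{n+1} = p_n + h·p', q_{n+1} = q_n + h·q'.
0.000000: (-1.250000, 0.480000); f=(-1.379024, 0.600000) → (-1.456854, 0.570000)
0.150000: (-1.456854, 0.570000); f=(-1.638798, 0.830407) → (-1.702673, 0.694561)
(p(0.3), q(0.3)) ≈ (-1.7027, 0.6946)

-1.7027, 0.6946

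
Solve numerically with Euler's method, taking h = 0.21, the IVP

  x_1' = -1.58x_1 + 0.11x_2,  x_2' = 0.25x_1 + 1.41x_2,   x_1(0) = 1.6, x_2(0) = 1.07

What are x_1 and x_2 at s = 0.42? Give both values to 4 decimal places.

0.7649, 1.9638

Euler on (x_1,x_2): x_1_{n+1} = x_1_n + h·x_1', x_2_{n+1} = x_2_n + h·x_2'.
0.000000: (1.600000, 1.070000); f=(-2.410300, 1.908700) → (1.093837, 1.470827)
0.210000: (1.093837, 1.470827); f=(-1.566471, 2.347325) → (0.764878, 1.963765)
(x_1(0.42), x_2(0.42)) ≈ (0.7649, 1.9638)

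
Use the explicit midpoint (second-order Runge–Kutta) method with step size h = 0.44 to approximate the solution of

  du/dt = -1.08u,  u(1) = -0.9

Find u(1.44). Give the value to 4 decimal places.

-0.5739

Midpoint: k1 = f(t_n, u_n); k2 = f(t_n + h/2, u_n + (h/2)·k1); u_{n+1} = u_n + h·k2.
t=1.000000, u=-0.900000:
  k1 = f(1.000000, -0.900000) = 0.972000
  k2 = f(1.220000, -0.686160) = 0.741053
  u ← -0.900000 + 0.44·0.741053 = -0.573937
u(1.44) ≈ -0.5739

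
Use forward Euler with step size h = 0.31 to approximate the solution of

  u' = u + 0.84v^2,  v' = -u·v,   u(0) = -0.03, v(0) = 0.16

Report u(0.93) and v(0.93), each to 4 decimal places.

Euler on (u,v): u_{n+1} = u_n + h·u', v_{n+1} = v_n + h·v'.
0.000000: (-0.030000, 0.160000); f=(-0.008496, 0.004800) → (-0.032634, 0.161488)
0.310000: (-0.032634, 0.161488); f=(-0.010728, 0.005270) → (-0.035959, 0.163122)
0.620000: (-0.035959, 0.163122); f=(-0.013608, 0.005866) → (-0.040178, 0.164940)
(u(0.93), v(0.93)) ≈ (-0.0402, 0.1649)

-0.0402, 0.1649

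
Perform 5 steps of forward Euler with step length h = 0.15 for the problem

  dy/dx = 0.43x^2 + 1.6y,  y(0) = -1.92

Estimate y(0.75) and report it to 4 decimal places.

Euler: y_{n+1} = y_n + h·f(x_n, y_n).
x=0.000000, y=-1.920000: f=-3.072000 → y ← -1.920000 + 0.15·(-3.072000) = -2.380800
x=0.150000, y=-2.380800: f=-3.799605 → y ← -2.380800 + 0.15·(-3.799605) = -2.950741
x=0.300000, y=-2.950741: f=-4.682485 → y ← -2.950741 + 0.15·(-4.682485) = -3.653114
x=0.450000, y=-3.653114: f=-5.757907 → y ← -3.653114 + 0.15·(-5.757907) = -4.516800
x=0.600000, y=-4.516800: f=-7.072079 → y ← -4.516800 + 0.15·(-7.072079) = -5.577611
y(0.75) ≈ -5.5776

-5.5776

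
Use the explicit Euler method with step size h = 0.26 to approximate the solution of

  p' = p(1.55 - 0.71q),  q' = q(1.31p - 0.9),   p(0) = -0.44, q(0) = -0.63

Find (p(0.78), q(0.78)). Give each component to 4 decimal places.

-1.4211, -0.0899

Euler on (p,q): p_{n+1} = p_n + h·p', q_{n+1} = q_n + h·q'.
0.000000: (-0.440000, -0.630000); f=(-0.878812, 0.930132) → (-0.668491, -0.388166)
0.260000: (-0.668491, -0.388166); f=(-1.220396, 0.689275) → (-0.985794, -0.208954)
0.520000: (-0.985794, -0.208954); f=(-1.674231, 0.457900) → (-1.421094, -0.089900)
(p(0.78), q(0.78)) ≈ (-1.4211, -0.0899)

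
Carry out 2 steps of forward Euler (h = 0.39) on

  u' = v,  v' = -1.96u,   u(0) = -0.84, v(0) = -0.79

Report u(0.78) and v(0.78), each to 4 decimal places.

-1.2058, 0.7297

Euler on (u,v): u_{n+1} = u_n + h·u', v_{n+1} = v_n + h·v'.
0.000000: (-0.840000, -0.790000); f=(-0.790000, 1.646400) → (-1.148100, -0.147904)
0.390000: (-1.148100, -0.147904); f=(-0.147904, 2.250276) → (-1.205783, 0.729704)
(u(0.78), v(0.78)) ≈ (-1.2058, 0.7297)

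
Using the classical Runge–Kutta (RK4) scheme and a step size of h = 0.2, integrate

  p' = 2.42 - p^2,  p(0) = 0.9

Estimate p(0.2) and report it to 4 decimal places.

1.1655

RK4: k1 = f(x_n, p_n); k2 = f(x_n + h/2, p_n + (h/2)·k1); k3 = f(x_n + h/2, p_n + (h/2)·k2); k4 = f(x_n + h, p_n + h·k3); p_{n+1} = p_n + (h/6)·(k1 + 2k2 + 2k3 + k4).
x=0.000000, p=0.900000:
  k1 = f(0.000000, 0.900000) = 1.610000
  k2 = f(0.100000, 1.061000) = 1.294279
  k3 = f(0.100000, 1.029428) = 1.360278
  k4 = f(0.200000, 1.172056) = 1.046286
  p ← 0.900000 + (0.2/6)·(k1 + 2k2 + 2k3 + k4) = 1.165513
p(0.2) ≈ 1.1655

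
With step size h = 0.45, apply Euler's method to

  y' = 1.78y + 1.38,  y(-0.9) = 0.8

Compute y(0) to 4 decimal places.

Euler: y_{n+1} = y_n + h·f(s_n, y_n).
s=-0.900000, y=0.800000: f=2.804000 → y ← 0.800000 + 0.45·2.804000 = 2.061800
s=-0.450000, y=2.061800: f=5.050004 → y ← 2.061800 + 0.45·5.050004 = 4.334302
y(0) ≈ 4.3343

4.3343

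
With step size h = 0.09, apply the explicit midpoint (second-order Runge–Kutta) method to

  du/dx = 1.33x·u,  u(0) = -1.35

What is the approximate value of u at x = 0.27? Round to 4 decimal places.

Midpoint: k1 = f(x_n, u_n); k2 = f(x_n + h/2, u_n + (h/2)·k1); u_{n+1} = u_n + h·k2.
x=0.000000, u=-1.350000:
  k1 = f(0.000000, -1.350000) = 0.000000
  k2 = f(0.045000, -1.350000) = -0.080798
  u ← -1.350000 + 0.09·(-0.080798) = -1.357272
x=0.090000, u=-1.357272:
  k1 = f(0.090000, -1.357272) = -0.162465
  k2 = f(0.135000, -1.364583) = -0.245011
  u ← -1.357272 + 0.09·(-0.245011) = -1.379323
x=0.180000, u=-1.379323:
  k1 = f(0.180000, -1.379323) = -0.330210
  k2 = f(0.225000, -1.394182) = -0.417209
  u ← -1.379323 + 0.09·(-0.417209) = -1.416872
u(0.27) ≈ -1.4169

-1.4169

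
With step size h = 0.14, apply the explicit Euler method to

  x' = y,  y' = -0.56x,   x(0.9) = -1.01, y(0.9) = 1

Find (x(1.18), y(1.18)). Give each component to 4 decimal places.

-0.7189, 1.1474

Euler on (x,y): x_{n+1} = x_n + h·x', y_{n+1} = y_n + h·y'.
0.900000: (-1.010000, 1.000000); f=(1.000000, 0.565600) → (-0.870000, 1.079184)
1.040000: (-0.870000, 1.079184); f=(1.079184, 0.487200) → (-0.718914, 1.147392)
(x(1.18), y(1.18)) ≈ (-0.7189, 1.1474)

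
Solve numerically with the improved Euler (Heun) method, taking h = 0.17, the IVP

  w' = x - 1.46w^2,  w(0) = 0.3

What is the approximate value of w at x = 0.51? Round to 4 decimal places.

0.3600

Heun: k1 = f(x_n, w_n); k2 = f(x_n + h, w_n + h·k1); w_{n+1} = w_n + (h/2)·(k1 + k2).
x=0.000000, w=0.300000:
  k1 = f(0.000000, 0.300000) = -0.131400
  k2 = f(0.170000, 0.277662) = 0.057440
  w ← 0.300000 + (0.17/2)·(-0.131400 + 0.057440) = 0.293713
x=0.170000, w=0.293713:
  k1 = f(0.170000, 0.293713) = 0.044049
  k2 = f(0.340000, 0.301202) = 0.207545
  w ← 0.293713 + (0.17/2)·(0.044049 + 0.207545) = 0.315099
x=0.340000, w=0.315099:
  k1 = f(0.340000, 0.315099) = 0.195041
  k2 = f(0.510000, 0.348256) = 0.332928
  w ← 0.315099 + (0.17/2)·(0.195041 + 0.332928) = 0.359976
w(0.51) ≈ 0.3600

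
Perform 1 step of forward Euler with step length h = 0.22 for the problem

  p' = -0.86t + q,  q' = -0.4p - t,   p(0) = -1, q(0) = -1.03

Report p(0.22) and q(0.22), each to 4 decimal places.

-1.2266, -0.9420

Euler on (p,q): p_{n+1} = p_n + h·p', q_{n+1} = q_n + h·q'.
0.000000: (-1.000000, -1.030000); f=(-1.030000, 0.400000) → (-1.226600, -0.942000)
(p(0.22), q(0.22)) ≈ (-1.2266, -0.9420)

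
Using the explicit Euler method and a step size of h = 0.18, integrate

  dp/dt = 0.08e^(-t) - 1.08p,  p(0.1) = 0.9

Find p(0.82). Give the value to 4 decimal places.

Euler: p_{n+1} = p_n + h·f(t_n, p_n).
t=0.100000, p=0.900000: f=-0.899613 → p ← 0.900000 + 0.18·(-0.899613) = 0.738070
t=0.280000, p=0.738070: f=-0.736653 → p ← 0.738070 + 0.18·(-0.736653) = 0.605472
t=0.460000, p=0.605472: f=-0.603407 → p ← 0.605472 + 0.18·(-0.603407) = 0.496859
t=0.640000, p=0.496859: f=-0.494424 → p ← 0.496859 + 0.18·(-0.494424) = 0.407863
p(0.82) ≈ 0.4079

0.4079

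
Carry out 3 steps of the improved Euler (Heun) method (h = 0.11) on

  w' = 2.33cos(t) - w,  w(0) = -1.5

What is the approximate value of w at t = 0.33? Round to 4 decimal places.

Heun: k1 = f(t_n, w_n); k2 = f(t_n + h, w_n + h·k1); w_{n+1} = w_n + (h/2)·(k1 + k2).
t=0.000000, w=-1.500000:
  k1 = f(0.000000, -1.500000) = 3.830000
  k2 = f(0.110000, -1.078700) = 3.394618
  w ← -1.500000 + (0.11/2)·(3.830000 + 3.394618) = -1.102646
t=0.110000, w=-1.102646:
  k1 = f(0.110000, -1.102646) = 3.418564
  k2 = f(0.220000, -0.726604) = 3.000445
  w ← -1.102646 + (0.11/2)·(3.418564 + 3.000445) = -0.749601
t=0.220000, w=-0.749601:
  k1 = f(0.220000, -0.749601) = 3.023442
  k2 = f(0.330000, -0.417022) = 2.621301
  w ← -0.749601 + (0.11/2)·(3.023442 + 2.621301) = -0.439140
w(0.33) ≈ -0.4391

-0.4391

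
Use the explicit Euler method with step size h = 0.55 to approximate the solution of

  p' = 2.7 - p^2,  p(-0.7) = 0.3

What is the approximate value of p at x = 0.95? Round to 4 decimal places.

Euler: p_{n+1} = p_n + h·f(x_n, p_n).
x=-0.700000, p=0.300000: f=2.610000 → p ← 0.300000 + 0.55·2.610000 = 1.735500
x=-0.150000, p=1.735500: f=-0.311960 → p ← 1.735500 + 0.55·(-0.311960) = 1.563922
x=0.400000, p=1.563922: f=0.254148 → p ← 1.563922 + 0.55·0.254148 = 1.703703
p(0.95) ≈ 1.7037

1.7037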